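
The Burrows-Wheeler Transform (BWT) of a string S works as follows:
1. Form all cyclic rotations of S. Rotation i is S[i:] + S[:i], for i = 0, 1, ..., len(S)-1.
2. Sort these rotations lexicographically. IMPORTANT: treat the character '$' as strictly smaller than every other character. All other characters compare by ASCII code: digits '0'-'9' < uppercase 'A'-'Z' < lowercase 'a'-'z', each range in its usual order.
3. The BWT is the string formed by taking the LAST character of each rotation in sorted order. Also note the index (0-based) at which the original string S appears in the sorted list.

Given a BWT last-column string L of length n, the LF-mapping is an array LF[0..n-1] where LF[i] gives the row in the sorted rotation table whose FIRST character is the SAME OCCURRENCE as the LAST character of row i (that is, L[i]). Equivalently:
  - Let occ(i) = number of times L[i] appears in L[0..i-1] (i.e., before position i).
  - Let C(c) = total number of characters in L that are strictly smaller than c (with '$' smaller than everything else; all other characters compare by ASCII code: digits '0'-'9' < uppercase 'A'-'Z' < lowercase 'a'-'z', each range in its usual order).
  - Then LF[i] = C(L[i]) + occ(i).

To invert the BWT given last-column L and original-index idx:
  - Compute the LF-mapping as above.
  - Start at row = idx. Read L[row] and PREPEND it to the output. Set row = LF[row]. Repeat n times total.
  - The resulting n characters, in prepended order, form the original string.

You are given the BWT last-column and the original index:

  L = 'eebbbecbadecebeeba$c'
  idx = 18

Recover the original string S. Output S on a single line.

LF mapping: 13 14 3 4 5 15 9 6 1 12 16 10 17 7 18 19 8 2 0 11
Walk LF starting at row 18, prepending L[row]:
  step 1: row=18, L[18]='$', prepend. Next row=LF[18]=0
  step 2: row=0, L[0]='e', prepend. Next row=LF[0]=13
  step 3: row=13, L[13]='b', prepend. Next row=LF[13]=7
  step 4: row=7, L[7]='b', prepend. Next row=LF[7]=6
  step 5: row=6, L[6]='c', prepend. Next row=LF[6]=9
  step 6: row=9, L[9]='d', prepend. Next row=LF[9]=12
  step 7: row=12, L[12]='e', prepend. Next row=LF[12]=17
  step 8: row=17, L[17]='a', prepend. Next row=LF[17]=2
  step 9: row=2, L[2]='b', prepend. Next row=LF[2]=3
  step 10: row=3, L[3]='b', prepend. Next row=LF[3]=4
  step 11: row=4, L[4]='b', prepend. Next row=LF[4]=5
  step 12: row=5, L[5]='e', prepend. Next row=LF[5]=15
  step 13: row=15, L[15]='e', prepend. Next row=LF[15]=19
  step 14: row=19, L[19]='c', prepend. Next row=LF[19]=11
  step 15: row=11, L[11]='c', prepend. Next row=LF[11]=10
  step 16: row=10, L[10]='e', prepend. Next row=LF[10]=16
  step 17: row=16, L[16]='b', prepend. Next row=LF[16]=8
  step 18: row=8, L[8]='a', prepend. Next row=LF[8]=1
  step 19: row=1, L[1]='e', prepend. Next row=LF[1]=14
  step 20: row=14, L[14]='e', prepend. Next row=LF[14]=18
Reversed output: eeabecceebbbaedcbbe$

Answer: eeabecceebbbaedcbbe$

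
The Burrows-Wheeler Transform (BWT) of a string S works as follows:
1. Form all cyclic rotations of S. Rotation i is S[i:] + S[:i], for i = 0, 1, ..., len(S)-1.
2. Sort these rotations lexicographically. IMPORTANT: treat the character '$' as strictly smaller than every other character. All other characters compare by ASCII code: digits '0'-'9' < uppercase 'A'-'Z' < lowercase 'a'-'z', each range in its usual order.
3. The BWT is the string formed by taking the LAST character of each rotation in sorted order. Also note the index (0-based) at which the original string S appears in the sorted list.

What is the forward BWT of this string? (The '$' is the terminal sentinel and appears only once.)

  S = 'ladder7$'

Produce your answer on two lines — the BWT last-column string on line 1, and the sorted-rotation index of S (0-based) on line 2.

Answer: 7rladd$e
6

Derivation:
All 8 rotations (rotation i = S[i:]+S[:i]):
  rot[0] = ladder7$
  rot[1] = adder7$l
  rot[2] = dder7$la
  rot[3] = der7$lad
  rot[4] = er7$ladd
  rot[5] = r7$ladde
  rot[6] = 7$ladder
  rot[7] = $ladder7
Sorted (with $ < everything):
  sorted[0] = $ladder7  (last char: '7')
  sorted[1] = 7$ladder  (last char: 'r')
  sorted[2] = adder7$l  (last char: 'l')
  sorted[3] = dder7$la  (last char: 'a')
  sorted[4] = der7$lad  (last char: 'd')
  sorted[5] = er7$ladd  (last char: 'd')
  sorted[6] = ladder7$  (last char: '$')
  sorted[7] = r7$ladde  (last char: 'e')
Last column: 7rladd$e
Original string S is at sorted index 6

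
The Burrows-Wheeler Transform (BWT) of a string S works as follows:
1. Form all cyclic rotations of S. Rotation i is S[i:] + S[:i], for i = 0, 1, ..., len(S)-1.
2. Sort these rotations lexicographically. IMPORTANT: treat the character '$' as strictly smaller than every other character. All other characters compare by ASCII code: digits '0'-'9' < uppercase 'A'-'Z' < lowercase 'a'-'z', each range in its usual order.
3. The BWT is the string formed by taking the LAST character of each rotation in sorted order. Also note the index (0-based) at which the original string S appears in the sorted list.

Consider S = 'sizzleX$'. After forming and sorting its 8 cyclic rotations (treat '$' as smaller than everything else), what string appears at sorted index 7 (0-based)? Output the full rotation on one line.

All 8 rotations (rotation i = S[i:]+S[:i]):
  rot[0] = sizzleX$
  rot[1] = izzleX$s
  rot[2] = zzleX$si
  rot[3] = zleX$siz
  rot[4] = leX$sizz
  rot[5] = eX$sizzl
  rot[6] = X$sizzle
  rot[7] = $sizzleX
Sorted (with $ < everything):
  sorted[0] = $sizzleX
  sorted[1] = X$sizzle
  sorted[2] = eX$sizzl
  sorted[3] = izzleX$s
  sorted[4] = leX$sizz
  sorted[5] = sizzleX$
  sorted[6] = zleX$siz
  sorted[7] = zzleX$si
sorted[7] = zzleX$si

Answer: zzleX$si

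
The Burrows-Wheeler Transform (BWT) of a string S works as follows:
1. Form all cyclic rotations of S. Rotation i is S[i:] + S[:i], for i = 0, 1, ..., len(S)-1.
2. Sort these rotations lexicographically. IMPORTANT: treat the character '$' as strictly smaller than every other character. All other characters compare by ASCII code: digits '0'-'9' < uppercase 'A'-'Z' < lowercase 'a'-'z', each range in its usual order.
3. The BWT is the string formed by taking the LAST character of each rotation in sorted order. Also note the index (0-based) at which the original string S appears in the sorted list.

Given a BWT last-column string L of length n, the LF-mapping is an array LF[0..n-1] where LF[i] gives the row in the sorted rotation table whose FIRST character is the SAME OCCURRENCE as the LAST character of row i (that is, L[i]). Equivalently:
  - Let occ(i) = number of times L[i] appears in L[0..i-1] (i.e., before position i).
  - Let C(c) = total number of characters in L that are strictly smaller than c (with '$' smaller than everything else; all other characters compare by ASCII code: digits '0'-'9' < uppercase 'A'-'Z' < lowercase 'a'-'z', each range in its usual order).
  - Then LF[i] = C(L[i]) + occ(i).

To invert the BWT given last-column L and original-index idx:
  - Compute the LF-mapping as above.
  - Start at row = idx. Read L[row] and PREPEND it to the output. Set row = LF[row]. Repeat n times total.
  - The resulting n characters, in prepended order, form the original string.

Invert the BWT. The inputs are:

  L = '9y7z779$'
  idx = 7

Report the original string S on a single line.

LF mapping: 4 6 1 7 2 3 5 0
Walk LF starting at row 7, prepending L[row]:
  step 1: row=7, L[7]='$', prepend. Next row=LF[7]=0
  step 2: row=0, L[0]='9', prepend. Next row=LF[0]=4
  step 3: row=4, L[4]='7', prepend. Next row=LF[4]=2
  step 4: row=2, L[2]='7', prepend. Next row=LF[2]=1
  step 5: row=1, L[1]='y', prepend. Next row=LF[1]=6
  step 6: row=6, L[6]='9', prepend. Next row=LF[6]=5
  step 7: row=5, L[5]='7', prepend. Next row=LF[5]=3
  step 8: row=3, L[3]='z', prepend. Next row=LF[3]=7
Reversed output: z79y779$

Answer: z79y779$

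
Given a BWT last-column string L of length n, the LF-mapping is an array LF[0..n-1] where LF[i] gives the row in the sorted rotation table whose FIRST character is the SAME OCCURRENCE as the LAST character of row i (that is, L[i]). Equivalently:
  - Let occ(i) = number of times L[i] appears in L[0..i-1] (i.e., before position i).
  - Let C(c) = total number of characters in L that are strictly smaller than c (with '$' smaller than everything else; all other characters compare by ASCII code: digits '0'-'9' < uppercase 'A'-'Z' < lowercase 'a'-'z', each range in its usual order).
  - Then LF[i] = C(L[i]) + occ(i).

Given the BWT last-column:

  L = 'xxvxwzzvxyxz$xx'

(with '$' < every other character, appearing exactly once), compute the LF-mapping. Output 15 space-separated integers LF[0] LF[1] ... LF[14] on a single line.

Char counts: '$':1, 'v':2, 'w':1, 'x':7, 'y':1, 'z':3
C (first-col start): C('$')=0, C('v')=1, C('w')=3, C('x')=4, C('y')=11, C('z')=12
L[0]='x': occ=0, LF[0]=C('x')+0=4+0=4
L[1]='x': occ=1, LF[1]=C('x')+1=4+1=5
L[2]='v': occ=0, LF[2]=C('v')+0=1+0=1
L[3]='x': occ=2, LF[3]=C('x')+2=4+2=6
L[4]='w': occ=0, LF[4]=C('w')+0=3+0=3
L[5]='z': occ=0, LF[5]=C('z')+0=12+0=12
L[6]='z': occ=1, LF[6]=C('z')+1=12+1=13
L[7]='v': occ=1, LF[7]=C('v')+1=1+1=2
L[8]='x': occ=3, LF[8]=C('x')+3=4+3=7
L[9]='y': occ=0, LF[9]=C('y')+0=11+0=11
L[10]='x': occ=4, LF[10]=C('x')+4=4+4=8
L[11]='z': occ=2, LF[11]=C('z')+2=12+2=14
L[12]='$': occ=0, LF[12]=C('$')+0=0+0=0
L[13]='x': occ=5, LF[13]=C('x')+5=4+5=9
L[14]='x': occ=6, LF[14]=C('x')+6=4+6=10

Answer: 4 5 1 6 3 12 13 2 7 11 8 14 0 9 10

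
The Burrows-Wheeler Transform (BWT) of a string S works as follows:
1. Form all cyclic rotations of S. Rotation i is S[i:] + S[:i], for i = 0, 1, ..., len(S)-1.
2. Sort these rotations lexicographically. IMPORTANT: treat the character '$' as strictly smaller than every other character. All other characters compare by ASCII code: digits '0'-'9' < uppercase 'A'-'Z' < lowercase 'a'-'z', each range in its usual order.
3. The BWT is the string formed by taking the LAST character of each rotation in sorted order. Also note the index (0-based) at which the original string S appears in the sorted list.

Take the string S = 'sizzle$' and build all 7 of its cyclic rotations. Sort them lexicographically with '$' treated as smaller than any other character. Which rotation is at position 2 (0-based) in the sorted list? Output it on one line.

All 7 rotations (rotation i = S[i:]+S[:i]):
  rot[0] = sizzle$
  rot[1] = izzle$s
  rot[2] = zzle$si
  rot[3] = zle$siz
  rot[4] = le$sizz
  rot[5] = e$sizzl
  rot[6] = $sizzle
Sorted (with $ < everything):
  sorted[0] = $sizzle
  sorted[1] = e$sizzl
  sorted[2] = izzle$s
  sorted[3] = le$sizz
  sorted[4] = sizzle$
  sorted[5] = zle$siz
  sorted[6] = zzle$si
sorted[2] = izzle$s

Answer: izzle$s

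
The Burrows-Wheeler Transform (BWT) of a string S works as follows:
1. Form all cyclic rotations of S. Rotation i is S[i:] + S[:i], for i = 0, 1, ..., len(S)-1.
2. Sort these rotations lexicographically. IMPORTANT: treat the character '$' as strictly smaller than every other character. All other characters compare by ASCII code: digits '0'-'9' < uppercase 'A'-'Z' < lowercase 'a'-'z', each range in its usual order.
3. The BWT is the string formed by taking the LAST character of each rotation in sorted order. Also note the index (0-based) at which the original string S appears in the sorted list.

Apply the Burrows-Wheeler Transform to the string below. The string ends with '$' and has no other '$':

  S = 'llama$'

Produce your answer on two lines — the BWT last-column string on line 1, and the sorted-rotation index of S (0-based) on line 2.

All 6 rotations (rotation i = S[i:]+S[:i]):
  rot[0] = llama$
  rot[1] = lama$l
  rot[2] = ama$ll
  rot[3] = ma$lla
  rot[4] = a$llam
  rot[5] = $llama
Sorted (with $ < everything):
  sorted[0] = $llama  (last char: 'a')
  sorted[1] = a$llam  (last char: 'm')
  sorted[2] = ama$ll  (last char: 'l')
  sorted[3] = lama$l  (last char: 'l')
  sorted[4] = llama$  (last char: '$')
  sorted[5] = ma$lla  (last char: 'a')
Last column: amll$a
Original string S is at sorted index 4

Answer: amll$a
4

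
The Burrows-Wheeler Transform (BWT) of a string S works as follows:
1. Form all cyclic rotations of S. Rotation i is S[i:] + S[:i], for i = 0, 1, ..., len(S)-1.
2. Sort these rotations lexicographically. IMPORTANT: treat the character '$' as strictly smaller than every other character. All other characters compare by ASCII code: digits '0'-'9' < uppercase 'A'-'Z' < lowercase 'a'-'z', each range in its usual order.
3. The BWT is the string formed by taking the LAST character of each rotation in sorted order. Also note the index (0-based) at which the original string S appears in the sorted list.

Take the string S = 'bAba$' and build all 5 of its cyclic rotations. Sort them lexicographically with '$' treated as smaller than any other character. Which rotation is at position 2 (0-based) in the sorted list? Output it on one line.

Answer: a$bAb

Derivation:
All 5 rotations (rotation i = S[i:]+S[:i]):
  rot[0] = bAba$
  rot[1] = Aba$b
  rot[2] = ba$bA
  rot[3] = a$bAb
  rot[4] = $bAba
Sorted (with $ < everything):
  sorted[0] = $bAba
  sorted[1] = Aba$b
  sorted[2] = a$bAb
  sorted[3] = bAba$
  sorted[4] = ba$bA
sorted[2] = a$bAb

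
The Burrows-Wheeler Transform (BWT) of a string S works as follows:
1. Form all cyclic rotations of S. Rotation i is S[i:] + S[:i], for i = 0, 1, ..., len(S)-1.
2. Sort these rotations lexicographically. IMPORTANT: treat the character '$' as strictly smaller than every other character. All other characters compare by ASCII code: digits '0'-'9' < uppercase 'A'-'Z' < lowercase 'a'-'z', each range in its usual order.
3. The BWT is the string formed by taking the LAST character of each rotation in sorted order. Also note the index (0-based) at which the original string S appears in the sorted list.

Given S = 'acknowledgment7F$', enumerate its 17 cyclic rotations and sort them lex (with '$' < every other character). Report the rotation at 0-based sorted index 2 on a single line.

Answer: F$acknowledgment7

Derivation:
All 17 rotations (rotation i = S[i:]+S[:i]):
  rot[0] = acknowledgment7F$
  rot[1] = cknowledgment7F$a
  rot[2] = knowledgment7F$ac
  rot[3] = nowledgment7F$ack
  rot[4] = owledgment7F$ackn
  rot[5] = wledgment7F$ackno
  rot[6] = ledgment7F$acknow
  rot[7] = edgment7F$acknowl
  rot[8] = dgment7F$acknowle
  rot[9] = gment7F$acknowled
  rot[10] = ment7F$acknowledg
  rot[11] = ent7F$acknowledgm
  rot[12] = nt7F$acknowledgme
  rot[13] = t7F$acknowledgmen
  rot[14] = 7F$acknowledgment
  rot[15] = F$acknowledgment7
  rot[16] = $acknowledgment7F
Sorted (with $ < everything):
  sorted[0] = $acknowledgment7F
  sorted[1] = 7F$acknowledgment
  sorted[2] = F$acknowledgment7
  sorted[3] = acknowledgment7F$
  sorted[4] = cknowledgment7F$a
  sorted[5] = dgment7F$acknowle
  sorted[6] = edgment7F$acknowl
  sorted[7] = ent7F$acknowledgm
  sorted[8] = gment7F$acknowled
  sorted[9] = knowledgment7F$ac
  sorted[10] = ledgment7F$acknow
  sorted[11] = ment7F$acknowledg
  sorted[12] = nowledgment7F$ack
  sorted[13] = nt7F$acknowledgme
  sorted[14] = owledgment7F$ackn
  sorted[15] = t7F$acknowledgmen
  sorted[16] = wledgment7F$ackno
sorted[2] = F$acknowledgment7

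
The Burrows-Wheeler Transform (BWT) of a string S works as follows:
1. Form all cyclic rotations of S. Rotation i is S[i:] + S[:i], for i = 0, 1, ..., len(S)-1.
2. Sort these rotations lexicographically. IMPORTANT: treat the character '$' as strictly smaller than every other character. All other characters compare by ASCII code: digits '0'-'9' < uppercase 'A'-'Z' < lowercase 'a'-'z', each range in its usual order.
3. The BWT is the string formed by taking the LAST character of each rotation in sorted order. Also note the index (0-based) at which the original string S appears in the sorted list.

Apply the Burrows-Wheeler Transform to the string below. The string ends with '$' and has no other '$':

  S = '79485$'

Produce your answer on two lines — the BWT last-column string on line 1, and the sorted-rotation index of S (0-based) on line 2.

All 6 rotations (rotation i = S[i:]+S[:i]):
  rot[0] = 79485$
  rot[1] = 9485$7
  rot[2] = 485$79
  rot[3] = 85$794
  rot[4] = 5$7948
  rot[5] = $79485
Sorted (with $ < everything):
  sorted[0] = $79485  (last char: '5')
  sorted[1] = 485$79  (last char: '9')
  sorted[2] = 5$7948  (last char: '8')
  sorted[3] = 79485$  (last char: '$')
  sorted[4] = 85$794  (last char: '4')
  sorted[5] = 9485$7  (last char: '7')
Last column: 598$47
Original string S is at sorted index 3

Answer: 598$47
3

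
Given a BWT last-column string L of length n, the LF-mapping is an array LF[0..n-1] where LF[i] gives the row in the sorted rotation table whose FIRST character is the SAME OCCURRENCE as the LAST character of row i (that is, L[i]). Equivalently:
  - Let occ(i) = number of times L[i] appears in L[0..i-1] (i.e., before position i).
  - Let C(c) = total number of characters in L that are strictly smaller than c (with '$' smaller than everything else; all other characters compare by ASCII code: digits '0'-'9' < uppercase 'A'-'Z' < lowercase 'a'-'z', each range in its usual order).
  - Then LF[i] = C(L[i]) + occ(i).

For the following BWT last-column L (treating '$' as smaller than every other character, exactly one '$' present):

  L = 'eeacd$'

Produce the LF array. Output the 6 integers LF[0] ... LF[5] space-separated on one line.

Answer: 4 5 1 2 3 0

Derivation:
Char counts: '$':1, 'a':1, 'c':1, 'd':1, 'e':2
C (first-col start): C('$')=0, C('a')=1, C('c')=2, C('d')=3, C('e')=4
L[0]='e': occ=0, LF[0]=C('e')+0=4+0=4
L[1]='e': occ=1, LF[1]=C('e')+1=4+1=5
L[2]='a': occ=0, LF[2]=C('a')+0=1+0=1
L[3]='c': occ=0, LF[3]=C('c')+0=2+0=2
L[4]='d': occ=0, LF[4]=C('d')+0=3+0=3
L[5]='$': occ=0, LF[5]=C('$')+0=0+0=0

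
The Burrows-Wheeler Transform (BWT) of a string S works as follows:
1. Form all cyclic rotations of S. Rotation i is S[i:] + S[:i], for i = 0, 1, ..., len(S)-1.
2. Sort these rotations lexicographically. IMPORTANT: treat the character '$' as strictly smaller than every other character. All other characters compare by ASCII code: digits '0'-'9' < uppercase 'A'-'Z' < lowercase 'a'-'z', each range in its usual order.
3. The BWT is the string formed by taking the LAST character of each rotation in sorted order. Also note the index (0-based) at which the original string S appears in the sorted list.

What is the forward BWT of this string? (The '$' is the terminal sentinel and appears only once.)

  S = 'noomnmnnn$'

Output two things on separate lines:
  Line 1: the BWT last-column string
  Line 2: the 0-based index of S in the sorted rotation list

All 10 rotations (rotation i = S[i:]+S[:i]):
  rot[0] = noomnmnnn$
  rot[1] = oomnmnnn$n
  rot[2] = omnmnnn$no
  rot[3] = mnmnnn$noo
  rot[4] = nmnnn$noom
  rot[5] = mnnn$noomn
  rot[6] = nnn$noomnm
  rot[7] = nn$noomnmn
  rot[8] = n$noomnmnn
  rot[9] = $noomnmnnn
Sorted (with $ < everything):
  sorted[0] = $noomnmnnn  (last char: 'n')
  sorted[1] = mnmnnn$noo  (last char: 'o')
  sorted[2] = mnnn$noomn  (last char: 'n')
  sorted[3] = n$noomnmnn  (last char: 'n')
  sorted[4] = nmnnn$noom  (last char: 'm')
  sorted[5] = nn$noomnmn  (last char: 'n')
  sorted[6] = nnn$noomnm  (last char: 'm')
  sorted[7] = noomnmnnn$  (last char: '$')
  sorted[8] = omnmnnn$no  (last char: 'o')
  sorted[9] = oomnmnnn$n  (last char: 'n')
Last column: nonnmnm$on
Original string S is at sorted index 7

Answer: nonnmnm$on
7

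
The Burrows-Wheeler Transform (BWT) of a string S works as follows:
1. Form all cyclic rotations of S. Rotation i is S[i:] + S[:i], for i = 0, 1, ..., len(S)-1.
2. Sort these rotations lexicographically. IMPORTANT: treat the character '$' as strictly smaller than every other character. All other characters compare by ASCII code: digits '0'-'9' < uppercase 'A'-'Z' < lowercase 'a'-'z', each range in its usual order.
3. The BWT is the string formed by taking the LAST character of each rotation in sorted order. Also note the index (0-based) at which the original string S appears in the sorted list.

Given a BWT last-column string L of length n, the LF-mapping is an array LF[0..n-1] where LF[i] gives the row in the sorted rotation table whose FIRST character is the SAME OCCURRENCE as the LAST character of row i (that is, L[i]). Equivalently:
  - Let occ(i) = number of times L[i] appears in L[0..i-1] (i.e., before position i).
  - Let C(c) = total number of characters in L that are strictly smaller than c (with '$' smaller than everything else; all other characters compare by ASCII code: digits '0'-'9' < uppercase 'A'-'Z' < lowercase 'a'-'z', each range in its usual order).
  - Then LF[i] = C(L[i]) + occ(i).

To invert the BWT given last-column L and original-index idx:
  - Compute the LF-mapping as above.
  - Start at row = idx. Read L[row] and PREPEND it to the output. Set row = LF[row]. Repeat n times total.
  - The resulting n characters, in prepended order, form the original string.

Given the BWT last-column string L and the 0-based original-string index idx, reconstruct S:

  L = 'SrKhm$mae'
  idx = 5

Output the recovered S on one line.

Answer: hammerKS$

Derivation:
LF mapping: 2 8 1 5 6 0 7 3 4
Walk LF starting at row 5, prepending L[row]:
  step 1: row=5, L[5]='$', prepend. Next row=LF[5]=0
  step 2: row=0, L[0]='S', prepend. Next row=LF[0]=2
  step 3: row=2, L[2]='K', prepend. Next row=LF[2]=1
  step 4: row=1, L[1]='r', prepend. Next row=LF[1]=8
  step 5: row=8, L[8]='e', prepend. Next row=LF[8]=4
  step 6: row=4, L[4]='m', prepend. Next row=LF[4]=6
  step 7: row=6, L[6]='m', prepend. Next row=LF[6]=7
  step 8: row=7, L[7]='a', prepend. Next row=LF[7]=3
  step 9: row=3, L[3]='h', prepend. Next row=LF[3]=5
Reversed output: hammerKS$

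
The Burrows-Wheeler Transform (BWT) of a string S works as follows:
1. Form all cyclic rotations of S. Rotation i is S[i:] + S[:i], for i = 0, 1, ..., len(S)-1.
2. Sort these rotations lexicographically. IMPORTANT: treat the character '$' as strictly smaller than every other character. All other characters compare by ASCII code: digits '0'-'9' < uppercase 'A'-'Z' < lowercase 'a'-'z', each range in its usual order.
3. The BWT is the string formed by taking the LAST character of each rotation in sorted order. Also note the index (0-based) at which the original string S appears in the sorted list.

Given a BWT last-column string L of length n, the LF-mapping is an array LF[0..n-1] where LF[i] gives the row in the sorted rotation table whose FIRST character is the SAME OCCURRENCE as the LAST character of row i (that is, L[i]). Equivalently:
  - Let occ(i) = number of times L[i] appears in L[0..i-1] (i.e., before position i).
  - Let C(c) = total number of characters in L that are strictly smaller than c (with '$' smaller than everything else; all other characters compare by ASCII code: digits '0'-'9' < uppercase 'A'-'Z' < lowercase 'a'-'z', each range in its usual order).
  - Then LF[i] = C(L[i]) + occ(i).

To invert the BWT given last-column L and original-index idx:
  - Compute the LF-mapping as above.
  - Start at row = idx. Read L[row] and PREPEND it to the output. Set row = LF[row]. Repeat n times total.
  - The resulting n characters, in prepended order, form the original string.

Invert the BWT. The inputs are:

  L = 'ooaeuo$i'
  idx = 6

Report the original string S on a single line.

LF mapping: 4 5 1 2 7 6 0 3
Walk LF starting at row 6, prepending L[row]:
  step 1: row=6, L[6]='$', prepend. Next row=LF[6]=0
  step 2: row=0, L[0]='o', prepend. Next row=LF[0]=4
  step 3: row=4, L[4]='u', prepend. Next row=LF[4]=7
  step 4: row=7, L[7]='i', prepend. Next row=LF[7]=3
  step 5: row=3, L[3]='e', prepend. Next row=LF[3]=2
  step 6: row=2, L[2]='a', prepend. Next row=LF[2]=1
  step 7: row=1, L[1]='o', prepend. Next row=LF[1]=5
  step 8: row=5, L[5]='o', prepend. Next row=LF[5]=6
Reversed output: ooaeiuo$

Answer: ooaeiuo$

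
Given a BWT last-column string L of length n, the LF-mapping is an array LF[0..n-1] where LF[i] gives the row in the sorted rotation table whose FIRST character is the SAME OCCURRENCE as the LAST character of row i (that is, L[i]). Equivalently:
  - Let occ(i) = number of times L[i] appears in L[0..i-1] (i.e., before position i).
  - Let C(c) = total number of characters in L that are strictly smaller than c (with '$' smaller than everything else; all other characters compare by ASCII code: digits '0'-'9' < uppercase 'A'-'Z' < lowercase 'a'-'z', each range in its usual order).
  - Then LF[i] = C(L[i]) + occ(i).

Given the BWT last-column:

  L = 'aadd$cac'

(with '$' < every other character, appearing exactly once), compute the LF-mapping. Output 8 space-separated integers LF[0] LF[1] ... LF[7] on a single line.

Char counts: '$':1, 'a':3, 'c':2, 'd':2
C (first-col start): C('$')=0, C('a')=1, C('c')=4, C('d')=6
L[0]='a': occ=0, LF[0]=C('a')+0=1+0=1
L[1]='a': occ=1, LF[1]=C('a')+1=1+1=2
L[2]='d': occ=0, LF[2]=C('d')+0=6+0=6
L[3]='d': occ=1, LF[3]=C('d')+1=6+1=7
L[4]='$': occ=0, LF[4]=C('$')+0=0+0=0
L[5]='c': occ=0, LF[5]=C('c')+0=4+0=4
L[6]='a': occ=2, LF[6]=C('a')+2=1+2=3
L[7]='c': occ=1, LF[7]=C('c')+1=4+1=5

Answer: 1 2 6 7 0 4 3 5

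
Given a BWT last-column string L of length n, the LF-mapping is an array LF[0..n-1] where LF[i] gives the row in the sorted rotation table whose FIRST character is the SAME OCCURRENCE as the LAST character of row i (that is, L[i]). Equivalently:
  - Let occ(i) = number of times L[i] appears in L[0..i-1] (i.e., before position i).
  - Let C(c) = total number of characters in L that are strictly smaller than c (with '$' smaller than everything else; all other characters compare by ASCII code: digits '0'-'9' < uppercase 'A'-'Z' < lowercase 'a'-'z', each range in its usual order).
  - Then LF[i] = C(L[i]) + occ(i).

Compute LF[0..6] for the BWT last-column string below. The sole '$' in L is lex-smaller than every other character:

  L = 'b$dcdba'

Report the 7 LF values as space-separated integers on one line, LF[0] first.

Char counts: '$':1, 'a':1, 'b':2, 'c':1, 'd':2
C (first-col start): C('$')=0, C('a')=1, C('b')=2, C('c')=4, C('d')=5
L[0]='b': occ=0, LF[0]=C('b')+0=2+0=2
L[1]='$': occ=0, LF[1]=C('$')+0=0+0=0
L[2]='d': occ=0, LF[2]=C('d')+0=5+0=5
L[3]='c': occ=0, LF[3]=C('c')+0=4+0=4
L[4]='d': occ=1, LF[4]=C('d')+1=5+1=6
L[5]='b': occ=1, LF[5]=C('b')+1=2+1=3
L[6]='a': occ=0, LF[6]=C('a')+0=1+0=1

Answer: 2 0 5 4 6 3 1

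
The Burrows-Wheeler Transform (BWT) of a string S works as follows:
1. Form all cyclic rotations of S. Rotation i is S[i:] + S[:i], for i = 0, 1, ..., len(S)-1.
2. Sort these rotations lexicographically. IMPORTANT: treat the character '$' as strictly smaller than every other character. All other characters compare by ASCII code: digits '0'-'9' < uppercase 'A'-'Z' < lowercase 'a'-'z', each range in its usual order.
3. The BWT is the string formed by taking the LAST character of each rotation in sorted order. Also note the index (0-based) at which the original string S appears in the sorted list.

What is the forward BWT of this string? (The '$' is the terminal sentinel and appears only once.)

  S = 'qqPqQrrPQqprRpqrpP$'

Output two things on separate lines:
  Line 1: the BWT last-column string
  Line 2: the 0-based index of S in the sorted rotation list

Answer: PprqPqrrRqqPQ$prpqQ
13

Derivation:
All 19 rotations (rotation i = S[i:]+S[:i]):
  rot[0] = qqPqQrrPQqprRpqrpP$
  rot[1] = qPqQrrPQqprRpqrpP$q
  rot[2] = PqQrrPQqprRpqrpP$qq
  rot[3] = qQrrPQqprRpqrpP$qqP
  rot[4] = QrrPQqprRpqrpP$qqPq
  rot[5] = rrPQqprRpqrpP$qqPqQ
  rot[6] = rPQqprRpqrpP$qqPqQr
  rot[7] = PQqprRpqrpP$qqPqQrr
  rot[8] = QqprRpqrpP$qqPqQrrP
  rot[9] = qprRpqrpP$qqPqQrrPQ
  rot[10] = prRpqrpP$qqPqQrrPQq
  rot[11] = rRpqrpP$qqPqQrrPQqp
  rot[12] = RpqrpP$qqPqQrrPQqpr
  rot[13] = pqrpP$qqPqQrrPQqprR
  rot[14] = qrpP$qqPqQrrPQqprRp
  rot[15] = rpP$qqPqQrrPQqprRpq
  rot[16] = pP$qqPqQrrPQqprRpqr
  rot[17] = P$qqPqQrrPQqprRpqrp
  rot[18] = $qqPqQrrPQqprRpqrpP
Sorted (with $ < everything):
  sorted[0] = $qqPqQrrPQqprRpqrpP  (last char: 'P')
  sorted[1] = P$qqPqQrrPQqprRpqrp  (last char: 'p')
  sorted[2] = PQqprRpqrpP$qqPqQrr  (last char: 'r')
  sorted[3] = PqQrrPQqprRpqrpP$qq  (last char: 'q')
  sorted[4] = QqprRpqrpP$qqPqQrrP  (last char: 'P')
  sorted[5] = QrrPQqprRpqrpP$qqPq  (last char: 'q')
  sorted[6] = RpqrpP$qqPqQrrPQqpr  (last char: 'r')
  sorted[7] = pP$qqPqQrrPQqprRpqr  (last char: 'r')
  sorted[8] = pqrpP$qqPqQrrPQqprR  (last char: 'R')
  sorted[9] = prRpqrpP$qqPqQrrPQq  (last char: 'q')
  sorted[10] = qPqQrrPQqprRpqrpP$q  (last char: 'q')
  sorted[11] = qQrrPQqprRpqrpP$qqP  (last char: 'P')
  sorted[12] = qprRpqrpP$qqPqQrrPQ  (last char: 'Q')
  sorted[13] = qqPqQrrPQqprRpqrpP$  (last char: '$')
  sorted[14] = qrpP$qqPqQrrPQqprRp  (last char: 'p')
  sorted[15] = rPQqprRpqrpP$qqPqQr  (last char: 'r')
  sorted[16] = rRpqrpP$qqPqQrrPQqp  (last char: 'p')
  sorted[17] = rpP$qqPqQrrPQqprRpq  (last char: 'q')
  sorted[18] = rrPQqprRpqrpP$qqPqQ  (last char: 'Q')
Last column: PprqPqrrRqqPQ$prpqQ
Original string S is at sorted index 13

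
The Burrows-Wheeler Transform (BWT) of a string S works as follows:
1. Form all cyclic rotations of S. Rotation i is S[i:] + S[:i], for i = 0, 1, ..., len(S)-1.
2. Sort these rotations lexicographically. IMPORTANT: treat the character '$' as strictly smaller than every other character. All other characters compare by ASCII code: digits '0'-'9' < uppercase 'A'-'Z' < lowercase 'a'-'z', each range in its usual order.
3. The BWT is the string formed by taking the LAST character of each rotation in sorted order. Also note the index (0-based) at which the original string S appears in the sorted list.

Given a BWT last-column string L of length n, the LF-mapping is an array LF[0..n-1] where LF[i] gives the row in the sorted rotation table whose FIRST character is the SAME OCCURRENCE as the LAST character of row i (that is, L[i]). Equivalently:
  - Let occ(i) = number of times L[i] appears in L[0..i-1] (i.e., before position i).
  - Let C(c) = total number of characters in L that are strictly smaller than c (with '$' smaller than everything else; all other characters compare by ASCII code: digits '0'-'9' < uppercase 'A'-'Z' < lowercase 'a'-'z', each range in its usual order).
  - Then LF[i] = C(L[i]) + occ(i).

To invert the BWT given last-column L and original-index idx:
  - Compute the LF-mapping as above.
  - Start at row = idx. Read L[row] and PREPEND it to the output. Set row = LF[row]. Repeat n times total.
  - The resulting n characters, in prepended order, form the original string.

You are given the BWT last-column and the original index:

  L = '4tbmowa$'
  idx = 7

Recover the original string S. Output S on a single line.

LF mapping: 1 6 3 4 5 7 2 0
Walk LF starting at row 7, prepending L[row]:
  step 1: row=7, L[7]='$', prepend. Next row=LF[7]=0
  step 2: row=0, L[0]='4', prepend. Next row=LF[0]=1
  step 3: row=1, L[1]='t', prepend. Next row=LF[1]=6
  step 4: row=6, L[6]='a', prepend. Next row=LF[6]=2
  step 5: row=2, L[2]='b', prepend. Next row=LF[2]=3
  step 6: row=3, L[3]='m', prepend. Next row=LF[3]=4
  step 7: row=4, L[4]='o', prepend. Next row=LF[4]=5
  step 8: row=5, L[5]='w', prepend. Next row=LF[5]=7
Reversed output: wombat4$

Answer: wombat4$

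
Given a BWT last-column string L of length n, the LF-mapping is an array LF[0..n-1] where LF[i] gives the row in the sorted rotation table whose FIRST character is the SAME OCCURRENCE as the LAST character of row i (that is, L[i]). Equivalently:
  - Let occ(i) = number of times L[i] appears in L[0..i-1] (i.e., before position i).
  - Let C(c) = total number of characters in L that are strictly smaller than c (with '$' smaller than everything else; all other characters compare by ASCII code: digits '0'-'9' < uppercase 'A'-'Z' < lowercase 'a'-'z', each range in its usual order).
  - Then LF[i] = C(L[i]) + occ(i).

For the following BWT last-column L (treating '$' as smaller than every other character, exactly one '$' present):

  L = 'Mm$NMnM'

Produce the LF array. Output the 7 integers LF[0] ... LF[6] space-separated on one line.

Char counts: '$':1, 'M':3, 'N':1, 'm':1, 'n':1
C (first-col start): C('$')=0, C('M')=1, C('N')=4, C('m')=5, C('n')=6
L[0]='M': occ=0, LF[0]=C('M')+0=1+0=1
L[1]='m': occ=0, LF[1]=C('m')+0=5+0=5
L[2]='$': occ=0, LF[2]=C('$')+0=0+0=0
L[3]='N': occ=0, LF[3]=C('N')+0=4+0=4
L[4]='M': occ=1, LF[4]=C('M')+1=1+1=2
L[5]='n': occ=0, LF[5]=C('n')+0=6+0=6
L[6]='M': occ=2, LF[6]=C('M')+2=1+2=3

Answer: 1 5 0 4 2 6 3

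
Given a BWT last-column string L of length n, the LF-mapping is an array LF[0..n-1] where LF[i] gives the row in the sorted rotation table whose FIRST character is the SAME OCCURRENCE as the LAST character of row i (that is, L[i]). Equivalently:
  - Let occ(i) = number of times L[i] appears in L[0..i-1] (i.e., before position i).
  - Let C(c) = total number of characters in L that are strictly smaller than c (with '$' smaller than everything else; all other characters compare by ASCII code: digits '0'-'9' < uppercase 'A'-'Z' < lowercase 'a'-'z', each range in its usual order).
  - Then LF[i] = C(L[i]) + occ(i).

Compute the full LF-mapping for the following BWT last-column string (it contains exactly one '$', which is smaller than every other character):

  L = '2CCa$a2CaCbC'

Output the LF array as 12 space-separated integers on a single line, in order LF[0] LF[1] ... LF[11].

Char counts: '$':1, '2':2, 'C':5, 'a':3, 'b':1
C (first-col start): C('$')=0, C('2')=1, C('C')=3, C('a')=8, C('b')=11
L[0]='2': occ=0, LF[0]=C('2')+0=1+0=1
L[1]='C': occ=0, LF[1]=C('C')+0=3+0=3
L[2]='C': occ=1, LF[2]=C('C')+1=3+1=4
L[3]='a': occ=0, LF[3]=C('a')+0=8+0=8
L[4]='$': occ=0, LF[4]=C('$')+0=0+0=0
L[5]='a': occ=1, LF[5]=C('a')+1=8+1=9
L[6]='2': occ=1, LF[6]=C('2')+1=1+1=2
L[7]='C': occ=2, LF[7]=C('C')+2=3+2=5
L[8]='a': occ=2, LF[8]=C('a')+2=8+2=10
L[9]='C': occ=3, LF[9]=C('C')+3=3+3=6
L[10]='b': occ=0, LF[10]=C('b')+0=11+0=11
L[11]='C': occ=4, LF[11]=C('C')+4=3+4=7

Answer: 1 3 4 8 0 9 2 5 10 6 11 7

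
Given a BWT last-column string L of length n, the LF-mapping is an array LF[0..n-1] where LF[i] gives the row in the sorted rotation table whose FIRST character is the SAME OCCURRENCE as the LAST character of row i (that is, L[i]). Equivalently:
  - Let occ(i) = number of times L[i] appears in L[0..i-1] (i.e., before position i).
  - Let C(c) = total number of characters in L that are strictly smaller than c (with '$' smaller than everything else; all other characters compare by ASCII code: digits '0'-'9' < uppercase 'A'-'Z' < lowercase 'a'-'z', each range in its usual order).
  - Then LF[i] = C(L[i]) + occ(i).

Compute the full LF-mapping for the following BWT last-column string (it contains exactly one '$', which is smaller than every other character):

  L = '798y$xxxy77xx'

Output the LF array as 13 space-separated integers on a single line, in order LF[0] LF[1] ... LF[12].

Char counts: '$':1, '7':3, '8':1, '9':1, 'x':5, 'y':2
C (first-col start): C('$')=0, C('7')=1, C('8')=4, C('9')=5, C('x')=6, C('y')=11
L[0]='7': occ=0, LF[0]=C('7')+0=1+0=1
L[1]='9': occ=0, LF[1]=C('9')+0=5+0=5
L[2]='8': occ=0, LF[2]=C('8')+0=4+0=4
L[3]='y': occ=0, LF[3]=C('y')+0=11+0=11
L[4]='$': occ=0, LF[4]=C('$')+0=0+0=0
L[5]='x': occ=0, LF[5]=C('x')+0=6+0=6
L[6]='x': occ=1, LF[6]=C('x')+1=6+1=7
L[7]='x': occ=2, LF[7]=C('x')+2=6+2=8
L[8]='y': occ=1, LF[8]=C('y')+1=11+1=12
L[9]='7': occ=1, LF[9]=C('7')+1=1+1=2
L[10]='7': occ=2, LF[10]=C('7')+2=1+2=3
L[11]='x': occ=3, LF[11]=C('x')+3=6+3=9
L[12]='x': occ=4, LF[12]=C('x')+4=6+4=10

Answer: 1 5 4 11 0 6 7 8 12 2 3 9 10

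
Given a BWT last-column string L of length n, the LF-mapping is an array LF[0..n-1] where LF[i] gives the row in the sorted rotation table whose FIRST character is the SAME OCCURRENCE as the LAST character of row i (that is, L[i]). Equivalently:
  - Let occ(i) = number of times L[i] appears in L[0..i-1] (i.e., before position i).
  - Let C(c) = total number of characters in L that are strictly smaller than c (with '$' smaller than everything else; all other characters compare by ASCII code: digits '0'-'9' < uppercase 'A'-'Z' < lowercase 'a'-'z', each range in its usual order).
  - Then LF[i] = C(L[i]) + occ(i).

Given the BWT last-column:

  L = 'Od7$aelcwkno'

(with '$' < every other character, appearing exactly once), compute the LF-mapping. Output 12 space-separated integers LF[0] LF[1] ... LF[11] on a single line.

Char counts: '$':1, '7':1, 'O':1, 'a':1, 'c':1, 'd':1, 'e':1, 'k':1, 'l':1, 'n':1, 'o':1, 'w':1
C (first-col start): C('$')=0, C('7')=1, C('O')=2, C('a')=3, C('c')=4, C('d')=5, C('e')=6, C('k')=7, C('l')=8, C('n')=9, C('o')=10, C('w')=11
L[0]='O': occ=0, LF[0]=C('O')+0=2+0=2
L[1]='d': occ=0, LF[1]=C('d')+0=5+0=5
L[2]='7': occ=0, LF[2]=C('7')+0=1+0=1
L[3]='$': occ=0, LF[3]=C('$')+0=0+0=0
L[4]='a': occ=0, LF[4]=C('a')+0=3+0=3
L[5]='e': occ=0, LF[5]=C('e')+0=6+0=6
L[6]='l': occ=0, LF[6]=C('l')+0=8+0=8
L[7]='c': occ=0, LF[7]=C('c')+0=4+0=4
L[8]='w': occ=0, LF[8]=C('w')+0=11+0=11
L[9]='k': occ=0, LF[9]=C('k')+0=7+0=7
L[10]='n': occ=0, LF[10]=C('n')+0=9+0=9
L[11]='o': occ=0, LF[11]=C('o')+0=10+0=10

Answer: 2 5 1 0 3 6 8 4 11 7 9 10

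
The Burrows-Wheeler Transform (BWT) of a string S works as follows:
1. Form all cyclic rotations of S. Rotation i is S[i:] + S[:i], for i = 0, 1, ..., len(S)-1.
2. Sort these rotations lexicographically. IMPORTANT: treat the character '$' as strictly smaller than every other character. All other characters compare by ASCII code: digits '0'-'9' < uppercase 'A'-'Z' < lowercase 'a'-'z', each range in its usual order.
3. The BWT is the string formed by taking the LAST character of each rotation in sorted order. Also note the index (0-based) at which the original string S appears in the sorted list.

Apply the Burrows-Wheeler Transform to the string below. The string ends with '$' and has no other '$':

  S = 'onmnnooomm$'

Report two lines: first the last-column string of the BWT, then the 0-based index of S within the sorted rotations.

All 11 rotations (rotation i = S[i:]+S[:i]):
  rot[0] = onmnnooomm$
  rot[1] = nmnnooomm$o
  rot[2] = mnnooomm$on
  rot[3] = nnooomm$onm
  rot[4] = nooomm$onmn
  rot[5] = ooomm$onmnn
  rot[6] = oomm$onmnno
  rot[7] = omm$onmnnoo
  rot[8] = mm$onmnnooo
  rot[9] = m$onmnnooom
  rot[10] = $onmnnooomm
Sorted (with $ < everything):
  sorted[0] = $onmnnooomm  (last char: 'm')
  sorted[1] = m$onmnnooom  (last char: 'm')
  sorted[2] = mm$onmnnooo  (last char: 'o')
  sorted[3] = mnnooomm$on  (last char: 'n')
  sorted[4] = nmnnooomm$o  (last char: 'o')
  sorted[5] = nnooomm$onm  (last char: 'm')
  sorted[6] = nooomm$onmn  (last char: 'n')
  sorted[7] = omm$onmnnoo  (last char: 'o')
  sorted[8] = onmnnooomm$  (last char: '$')
  sorted[9] = oomm$onmnno  (last char: 'o')
  sorted[10] = ooomm$onmnn  (last char: 'n')
Last column: mmonomno$on
Original string S is at sorted index 8

Answer: mmonomno$on
8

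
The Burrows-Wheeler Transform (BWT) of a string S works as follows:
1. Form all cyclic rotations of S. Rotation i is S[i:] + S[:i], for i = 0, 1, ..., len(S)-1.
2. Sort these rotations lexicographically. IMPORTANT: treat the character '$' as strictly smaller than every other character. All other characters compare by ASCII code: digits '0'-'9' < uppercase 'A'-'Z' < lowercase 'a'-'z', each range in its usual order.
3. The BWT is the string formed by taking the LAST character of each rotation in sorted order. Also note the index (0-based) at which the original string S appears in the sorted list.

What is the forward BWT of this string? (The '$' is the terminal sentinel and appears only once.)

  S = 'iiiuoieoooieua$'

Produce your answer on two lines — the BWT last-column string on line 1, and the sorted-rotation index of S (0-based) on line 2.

All 15 rotations (rotation i = S[i:]+S[:i]):
  rot[0] = iiiuoieoooieua$
  rot[1] = iiuoieoooieua$i
  rot[2] = iuoieoooieua$ii
  rot[3] = uoieoooieua$iii
  rot[4] = oieoooieua$iiiu
  rot[5] = ieoooieua$iiiuo
  rot[6] = eoooieua$iiiuoi
  rot[7] = oooieua$iiiuoie
  rot[8] = ooieua$iiiuoieo
  rot[9] = oieua$iiiuoieoo
  rot[10] = ieua$iiiuoieooo
  rot[11] = eua$iiiuoieoooi
  rot[12] = ua$iiiuoieoooie
  rot[13] = a$iiiuoieoooieu
  rot[14] = $iiiuoieoooieua
Sorted (with $ < everything):
  sorted[0] = $iiiuoieoooieua  (last char: 'a')
  sorted[1] = a$iiiuoieoooieu  (last char: 'u')
  sorted[2] = eoooieua$iiiuoi  (last char: 'i')
  sorted[3] = eua$iiiuoieoooi  (last char: 'i')
  sorted[4] = ieoooieua$iiiuo  (last char: 'o')
  sorted[5] = ieua$iiiuoieooo  (last char: 'o')
  sorted[6] = iiiuoieoooieua$  (last char: '$')
  sorted[7] = iiuoieoooieua$i  (last char: 'i')
  sorted[8] = iuoieoooieua$ii  (last char: 'i')
  sorted[9] = oieoooieua$iiiu  (last char: 'u')
  sorted[10] = oieua$iiiuoieoo  (last char: 'o')
  sorted[11] = ooieua$iiiuoieo  (last char: 'o')
  sorted[12] = oooieua$iiiuoie  (last char: 'e')
  sorted[13] = ua$iiiuoieoooie  (last char: 'e')
  sorted[14] = uoieoooieua$iii  (last char: 'i')
Last column: auiioo$iiuooeei
Original string S is at sorted index 6

Answer: auiioo$iiuooeei
6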